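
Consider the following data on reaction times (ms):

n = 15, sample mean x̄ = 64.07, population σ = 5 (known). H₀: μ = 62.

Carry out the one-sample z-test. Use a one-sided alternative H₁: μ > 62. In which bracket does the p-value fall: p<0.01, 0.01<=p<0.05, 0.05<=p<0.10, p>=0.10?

SE = σ/√n = 5/√15 = 1.2910
z = (x̄−μ₀)/SE = (64.07−62)/1.2910 = 1.6034
p-value (one-sided, H₁ greater) = 0.05442
→ bracket: 0.05<=p<0.10

p-value bracket: 0.05<=p<0.10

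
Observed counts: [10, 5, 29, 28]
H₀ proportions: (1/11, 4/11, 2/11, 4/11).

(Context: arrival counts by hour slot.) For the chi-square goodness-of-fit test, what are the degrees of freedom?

df = k − 1 = 4 − 1 = 3

degrees of freedom = 3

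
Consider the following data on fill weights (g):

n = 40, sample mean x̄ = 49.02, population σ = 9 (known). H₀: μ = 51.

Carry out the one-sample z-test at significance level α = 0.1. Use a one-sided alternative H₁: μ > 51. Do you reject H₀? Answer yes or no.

SE = σ/√n = 9/√40 = 1.4230
z = (x̄−μ₀)/SE = (49.02−51)/1.4230 = -1.3914
p-value (one-sided, H₁ greater) = 0.91795
At α=0.1: p ≥ α → fail to reject H₀

reject H₀: no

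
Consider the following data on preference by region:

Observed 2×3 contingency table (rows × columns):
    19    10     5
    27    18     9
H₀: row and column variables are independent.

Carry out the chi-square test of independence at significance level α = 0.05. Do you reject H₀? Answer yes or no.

reject H₀: no

Row totals [34, 54], col totals [46, 28, 14], n=88
χ² = (19−17.77)²/17.77 + (10−10.82)²/10.82 + (5−5.41)²/5.41 + (27−28.23)²/28.23 + (18−17.18)²/17.18 + (9−8.59)²/8.59 = 0.2894
df = 2
p-value (upper-tail) = 0.86530
At α=0.05: p ≥ α → fail to reject H₀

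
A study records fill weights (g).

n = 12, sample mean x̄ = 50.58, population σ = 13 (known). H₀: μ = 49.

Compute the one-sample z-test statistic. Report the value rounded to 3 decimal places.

test statistic = 0.421

SE = σ/√n = 13/√12 = 3.7528
z = (x̄−μ₀)/SE = (50.58−49)/3.7528 = 0.4210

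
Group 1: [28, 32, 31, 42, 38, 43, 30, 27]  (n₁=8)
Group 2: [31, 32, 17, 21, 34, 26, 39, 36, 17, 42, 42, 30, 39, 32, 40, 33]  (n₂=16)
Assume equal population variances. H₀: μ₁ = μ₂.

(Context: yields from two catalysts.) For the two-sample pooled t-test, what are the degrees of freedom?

degrees of freedom = 22

df = n₁ + n₂ − 2 = 8 + 16 − 2 = 22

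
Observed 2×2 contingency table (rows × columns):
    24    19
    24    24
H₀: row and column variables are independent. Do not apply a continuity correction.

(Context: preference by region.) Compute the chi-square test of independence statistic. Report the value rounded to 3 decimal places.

test statistic = 0.308

Row totals [43, 48], col totals [48, 43], n=91
χ² = (24−22.68)²/22.68 + (19−20.32)²/20.32 + (24−25.32)²/25.32 + (24−22.68)²/22.68 = 0.3076
df = 1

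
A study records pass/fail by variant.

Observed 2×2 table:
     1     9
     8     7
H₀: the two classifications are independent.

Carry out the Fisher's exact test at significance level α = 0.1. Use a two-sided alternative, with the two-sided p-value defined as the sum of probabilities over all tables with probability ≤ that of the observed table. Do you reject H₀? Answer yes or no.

reject H₀: yes

Margins: r₁=10, r₂=15, c₁=9, c₂=16, n=25
p_obs = C(10,1)·C(15,8)/C(25,9); sum pmf over tables with pmf ≤ p_obs
p-value (two-sided) = 0.04045
At α=0.1: p < α → reject H₀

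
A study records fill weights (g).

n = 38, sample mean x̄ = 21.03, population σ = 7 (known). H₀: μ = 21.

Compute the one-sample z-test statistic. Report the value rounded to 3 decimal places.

test statistic = 0.026

SE = σ/√n = 7/√38 = 1.1355
z = (x̄−μ₀)/SE = (21.03−21)/1.1355 = 0.0264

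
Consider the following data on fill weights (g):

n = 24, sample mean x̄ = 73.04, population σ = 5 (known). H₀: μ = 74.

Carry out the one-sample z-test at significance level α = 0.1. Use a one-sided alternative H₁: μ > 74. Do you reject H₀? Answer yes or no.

SE = σ/√n = 5/√24 = 1.0206
z = (x̄−μ₀)/SE = (73.04−74)/1.0206 = -0.9406
p-value (one-sided, H₁ greater) = 0.82655
At α=0.1: p ≥ α → fail to reject H₀

reject H₀: no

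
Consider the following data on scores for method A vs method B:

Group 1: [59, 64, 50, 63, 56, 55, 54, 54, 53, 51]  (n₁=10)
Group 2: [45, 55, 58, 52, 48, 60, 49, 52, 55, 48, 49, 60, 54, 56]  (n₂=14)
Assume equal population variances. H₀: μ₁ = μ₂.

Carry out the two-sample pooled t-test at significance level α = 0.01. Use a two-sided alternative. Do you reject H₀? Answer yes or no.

reject H₀: no

x̄₁=55.900, s₁=4.725, n₁=10
x̄₂=52.929, s₂=4.714, n₂=14
s_p² = [9·4.725² + 13·4.714²]/22 = 22.2649
SE = √(s_p²·(1/10+1/14)) = 1.9537
t = (55.900−52.929)/1.9537 = 1.5209
df = 22
p-value (two-sided) = 0.14252
At α=0.01: p ≥ α → fail to reject H₀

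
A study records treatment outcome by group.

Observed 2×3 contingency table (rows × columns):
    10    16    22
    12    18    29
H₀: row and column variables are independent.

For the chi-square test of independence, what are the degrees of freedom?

degrees of freedom = 2

df = (r−1)(c−1) = (2−1)·(3−1) = 2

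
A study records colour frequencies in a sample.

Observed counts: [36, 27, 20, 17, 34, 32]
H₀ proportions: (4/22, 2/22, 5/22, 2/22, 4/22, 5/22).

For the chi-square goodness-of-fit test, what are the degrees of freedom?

df = k − 1 = 6 − 1 = 5

degrees of freedom = 5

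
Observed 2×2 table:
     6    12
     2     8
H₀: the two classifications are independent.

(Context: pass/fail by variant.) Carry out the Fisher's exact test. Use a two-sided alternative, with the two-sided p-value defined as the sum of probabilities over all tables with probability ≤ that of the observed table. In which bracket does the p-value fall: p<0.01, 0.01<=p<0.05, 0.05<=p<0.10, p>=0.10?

Margins: r₁=18, r₂=10, c₁=8, c₂=20, n=28
p_obs = C(18,6)·C(10,2)/C(28,8); sum pmf over tables with pmf ≤ p_obs
p-value (two-sided) = 0.66920
→ bracket: p>=0.10

p-value bracket: p>=0.10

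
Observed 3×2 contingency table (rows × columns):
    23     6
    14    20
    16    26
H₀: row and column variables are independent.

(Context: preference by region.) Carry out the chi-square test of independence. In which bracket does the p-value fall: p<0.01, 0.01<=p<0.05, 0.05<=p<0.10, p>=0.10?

p-value bracket: p<0.01

Row totals [29, 34, 42], col totals [53, 52], n=105
χ² = (23−14.64)²/14.64 + (6−14.36)²/14.36 + (14−17.16)²/17.16 + (20−16.84)²/16.84 + (16−21.20)²/21.20 + (26−20.80)²/20.80 = 13.3970
df = 2
p-value (upper-tail) = 0.00123
→ bracket: p<0.01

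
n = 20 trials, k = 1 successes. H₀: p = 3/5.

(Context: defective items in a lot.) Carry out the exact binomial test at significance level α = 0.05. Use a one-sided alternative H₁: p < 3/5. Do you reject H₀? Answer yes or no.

reject H₀: yes

Exact binomial: n=20, k=1, p₀=3/5=0.6000
P(X≤1) from Σ C(n,i)·p₀^i·(1−p₀)^(n−i)
p-value (one-sided, H₁ less) = 0.00000
At α=0.05: p < α → reject H₀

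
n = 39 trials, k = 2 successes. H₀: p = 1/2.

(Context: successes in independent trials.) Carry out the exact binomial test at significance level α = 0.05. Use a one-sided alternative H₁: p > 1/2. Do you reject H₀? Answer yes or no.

Exact binomial: n=39, k=2, p₀=1/2=0.5000
P(X≥2) from Σ C(n,i)·p₀^i·(1−p₀)^(n−i)
p-value (one-sided, H₁ greater) = 1.00000
At α=0.05: p ≥ α → fail to reject H₀

reject H₀: no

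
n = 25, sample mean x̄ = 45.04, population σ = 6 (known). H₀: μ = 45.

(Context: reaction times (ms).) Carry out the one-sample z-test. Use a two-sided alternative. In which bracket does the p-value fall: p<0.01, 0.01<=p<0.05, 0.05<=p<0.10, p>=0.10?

p-value bracket: p>=0.10

SE = σ/√n = 6/√25 = 1.2000
z = (x̄−μ₀)/SE = (45.04−45)/1.2000 = 0.0333
p-value (two-sided) = 0.97341
→ bracket: p>=0.10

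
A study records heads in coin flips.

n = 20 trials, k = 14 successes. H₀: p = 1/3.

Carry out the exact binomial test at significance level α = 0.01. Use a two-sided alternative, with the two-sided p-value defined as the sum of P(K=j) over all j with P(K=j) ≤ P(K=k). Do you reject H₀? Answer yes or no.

reject H₀: yes

Exact binomial: n=20, k=14, p₀=1/3=0.3333
P(X=j) = C(n,j)·p₀^j·(1−p₀)^(n−j); p = Σ P(X=j) over j with P(X=j) ≤ P(X=14)
p-value (two-sided) = 0.00118
At α=0.01: p < α → reject H₀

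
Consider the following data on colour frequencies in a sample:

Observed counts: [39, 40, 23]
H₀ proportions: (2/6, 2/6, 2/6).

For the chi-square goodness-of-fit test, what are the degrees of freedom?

degrees of freedom = 2

df = k − 1 = 3 − 1 = 2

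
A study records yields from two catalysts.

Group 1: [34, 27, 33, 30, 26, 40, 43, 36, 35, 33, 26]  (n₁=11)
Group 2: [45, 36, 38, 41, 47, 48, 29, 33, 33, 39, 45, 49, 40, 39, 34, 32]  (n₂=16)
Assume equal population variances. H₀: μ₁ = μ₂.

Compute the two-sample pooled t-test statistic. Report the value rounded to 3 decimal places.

x̄₁=33.000, s₁=5.532, n₁=11
x̄₂=39.250, s₂=6.202, n₂=16
s_p² = [10·5.532² + 15·6.202²]/25 = 35.3200
SE = √(s_p²·(1/11+1/16)) = 2.3277
t = (33.000−39.250)/2.3277 = -2.6850
df = 25

test statistic = -2.685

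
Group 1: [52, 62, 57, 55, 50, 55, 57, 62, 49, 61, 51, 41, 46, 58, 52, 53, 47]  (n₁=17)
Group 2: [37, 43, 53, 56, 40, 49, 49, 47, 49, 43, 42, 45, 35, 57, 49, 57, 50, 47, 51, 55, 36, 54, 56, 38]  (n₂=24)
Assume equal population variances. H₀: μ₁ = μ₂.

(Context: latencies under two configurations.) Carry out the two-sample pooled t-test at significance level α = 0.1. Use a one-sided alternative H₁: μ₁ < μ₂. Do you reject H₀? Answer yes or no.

x̄₁=53.412, s₁=5.853, n₁=17
x̄₂=47.417, s₂=6.928, n₂=24
s_p² = [16·5.853² + 23·6.928²]/39 = 42.3577
SE = √(s_p²·(1/17+1/24)) = 2.0631
t = (53.412−47.417)/2.0631 = 2.9058
df = 39
p-value (one-sided, H₁ less) = 0.99700
At α=0.1: p ≥ α → fail to reject H₀

reject H₀: no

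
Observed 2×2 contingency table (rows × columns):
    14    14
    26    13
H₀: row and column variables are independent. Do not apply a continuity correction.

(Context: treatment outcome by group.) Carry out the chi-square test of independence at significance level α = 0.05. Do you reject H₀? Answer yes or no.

Row totals [28, 39], col totals [40, 27], n=67
χ² = (14−16.72)²/16.72 + (14−11.28)²/11.28 + (26−23.28)²/23.28 + (13−15.72)²/15.72 = 1.8818
df = 1
p-value (upper-tail) = 0.17013
At α=0.05: p ≥ α → fail to reject H₀

reject H₀: no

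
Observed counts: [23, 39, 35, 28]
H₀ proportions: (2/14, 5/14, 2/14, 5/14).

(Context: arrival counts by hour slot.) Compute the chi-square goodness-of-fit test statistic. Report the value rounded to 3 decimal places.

test statistic = 24.856

n = 125; E_i = n·p_i = [17.86, 44.64, 17.86, 44.64]
χ² = (23−17.86)²/17.86 + (39−44.64)²/44.64 + (35−17.86)²/17.86 + (28−44.64)²/44.64 = 24.8560
df = 3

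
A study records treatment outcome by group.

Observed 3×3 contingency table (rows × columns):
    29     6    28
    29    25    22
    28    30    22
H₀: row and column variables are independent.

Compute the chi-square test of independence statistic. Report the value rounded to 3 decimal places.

test statistic = 15.719

Row totals [63, 76, 80], col totals [86, 61, 72], n=219
χ² = (29−24.74)²/24.74 + (6−17.55)²/17.55 + (28−20.71)²/20.71 + (29−29.84)²/29.84 + (25−21.17)²/21.17 + (22−24.99)²/24.99 + (28−31.42)²/31.42 + (30−22.28)²/22.28 + (22−26.30)²/26.30 = 15.7187
df = 4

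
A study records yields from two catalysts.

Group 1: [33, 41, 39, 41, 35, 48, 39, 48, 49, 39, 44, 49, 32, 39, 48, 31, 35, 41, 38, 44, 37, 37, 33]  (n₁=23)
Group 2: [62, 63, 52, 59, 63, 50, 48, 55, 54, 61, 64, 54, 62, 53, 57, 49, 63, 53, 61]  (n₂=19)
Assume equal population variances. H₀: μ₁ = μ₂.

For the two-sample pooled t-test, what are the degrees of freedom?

df = n₁ + n₂ − 2 = 23 + 19 − 2 = 40

degrees of freedom = 40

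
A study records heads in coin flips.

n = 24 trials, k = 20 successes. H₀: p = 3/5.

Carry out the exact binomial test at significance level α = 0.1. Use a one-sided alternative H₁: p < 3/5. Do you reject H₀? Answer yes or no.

Exact binomial: n=24, k=20, p₀=3/5=0.6000
P(X≤20) from Σ C(n,i)·p₀^i·(1−p₀)^(n−i)
p-value (one-sided, H₁ less) = 0.99650
At α=0.1: p ≥ α → fail to reject H₀

reject H₀: no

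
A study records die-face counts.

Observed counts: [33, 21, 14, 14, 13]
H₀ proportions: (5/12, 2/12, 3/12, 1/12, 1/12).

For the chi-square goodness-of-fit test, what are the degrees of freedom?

degrees of freedom = 4

df = k − 1 = 5 − 1 = 4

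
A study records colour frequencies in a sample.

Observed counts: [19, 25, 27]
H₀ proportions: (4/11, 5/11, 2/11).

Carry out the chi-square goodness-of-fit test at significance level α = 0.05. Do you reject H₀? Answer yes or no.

n = 71; E_i = n·p_i = [25.82, 32.27, 12.91]
χ² = (19−25.82)²/25.82 + (25−32.27)²/32.27 + (27−12.91)²/12.91 = 18.8204
df = 2
p-value (upper-tail) = 0.00008
At α=0.05: p < α → reject H₀

reject H₀: yes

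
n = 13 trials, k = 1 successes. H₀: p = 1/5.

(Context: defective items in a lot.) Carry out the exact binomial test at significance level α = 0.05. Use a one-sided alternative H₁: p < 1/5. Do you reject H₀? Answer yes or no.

reject H₀: no

Exact binomial: n=13, k=1, p₀=1/5=0.2000
P(X≤1) from Σ C(n,i)·p₀^i·(1−p₀)^(n−i)
p-value (one-sided, H₁ less) = 0.23365
At α=0.05: p ≥ α → fail to reject H₀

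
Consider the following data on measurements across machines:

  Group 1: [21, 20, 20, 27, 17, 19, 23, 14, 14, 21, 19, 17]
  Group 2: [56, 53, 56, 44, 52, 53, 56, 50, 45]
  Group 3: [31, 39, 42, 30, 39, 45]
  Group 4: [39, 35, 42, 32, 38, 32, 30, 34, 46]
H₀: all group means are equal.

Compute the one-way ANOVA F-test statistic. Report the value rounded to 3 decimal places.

Group means [19.33, 51.67, 37.67, 36.44], grand mean 34.750
SSB = Σnᵢ(x̄ᵢ−x̄)² = 5504.528; SSW = ΣΣ(x−x̄ᵢ)² = 712.222
MSB = 5504.528/3 = 1834.8426; MSW = 712.222/32 = 22.2569
F = MSB/MSW = 82.4391
df = (3, 32)

test statistic = 82.439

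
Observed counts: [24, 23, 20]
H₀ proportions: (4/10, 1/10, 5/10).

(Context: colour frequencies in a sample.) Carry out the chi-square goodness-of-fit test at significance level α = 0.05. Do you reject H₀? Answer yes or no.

n = 67; E_i = n·p_i = [26.80, 6.70, 33.50]
χ² = (24−26.80)²/26.80 + (23−6.70)²/6.70 + (20−33.50)²/33.50 = 45.3881
df = 2
p-value (upper-tail) = 0.00000
At α=0.05: p < α → reject H₀

reject H₀: yes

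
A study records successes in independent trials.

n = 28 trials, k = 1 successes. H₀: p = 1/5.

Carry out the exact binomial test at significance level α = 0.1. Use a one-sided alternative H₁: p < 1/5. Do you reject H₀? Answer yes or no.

Exact binomial: n=28, k=1, p₀=1/5=0.2000
P(X≤1) from Σ C(n,i)·p₀^i·(1−p₀)^(n−i)
p-value (one-sided, H₁ less) = 0.01547
At α=0.1: p < α → reject H₀

reject H₀: yes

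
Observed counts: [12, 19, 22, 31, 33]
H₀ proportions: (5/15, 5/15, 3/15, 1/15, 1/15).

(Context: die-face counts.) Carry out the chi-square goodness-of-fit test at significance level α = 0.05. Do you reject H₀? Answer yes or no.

reject H₀: yes

n = 117; E_i = n·p_i = [39.00, 39.00, 23.40, 7.80, 7.80]
χ² = (12−39.00)²/39.00 + (19−39.00)²/39.00 + (22−23.40)²/23.40 + (31−7.80)²/7.80 + (33−7.80)²/7.80 = 179.4530
df = 4
p-value (upper-tail) = 0.00000
At α=0.05: p < α → reject H₀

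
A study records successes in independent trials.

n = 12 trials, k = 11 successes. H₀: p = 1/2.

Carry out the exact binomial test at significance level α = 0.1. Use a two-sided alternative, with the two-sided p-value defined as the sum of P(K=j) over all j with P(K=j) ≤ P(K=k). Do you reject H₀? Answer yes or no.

reject H₀: yes

Exact binomial: n=12, k=11, p₀=1/2=0.5000
P(X=j) = C(n,j)·p₀^j·(1−p₀)^(n−j); p = Σ P(X=j) over j with P(X=j) ≤ P(X=11)
p-value (two-sided) = 0.00635
At α=0.1: p < α → reject H₀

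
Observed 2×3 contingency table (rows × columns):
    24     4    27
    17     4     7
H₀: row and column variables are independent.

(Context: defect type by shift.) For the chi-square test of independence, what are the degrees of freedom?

df = (r−1)(c−1) = (2−1)·(3−1) = 2

degrees of freedom = 2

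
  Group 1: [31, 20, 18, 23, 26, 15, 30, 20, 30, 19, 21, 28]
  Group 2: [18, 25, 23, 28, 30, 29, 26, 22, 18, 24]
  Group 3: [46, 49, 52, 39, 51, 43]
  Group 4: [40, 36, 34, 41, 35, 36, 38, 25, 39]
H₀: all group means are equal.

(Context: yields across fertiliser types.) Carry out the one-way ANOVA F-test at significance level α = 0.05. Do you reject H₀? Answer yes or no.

Group means [23.42, 24.30, 46.67, 36.00], grand mean 30.486
SSB = Σnᵢ(x̄ᵢ−x̄)² = 2826.893; SSW = ΣΣ(x−x̄ᵢ)² = 784.350
MSB = 2826.893/3 = 942.2977; MSW = 784.350/33 = 23.7682
F = MSB/MSW = 39.6453
df = (3, 33)
p-value (upper-tail) = 0.00000
At α=0.05: p < α → reject H₀

reject H₀: yes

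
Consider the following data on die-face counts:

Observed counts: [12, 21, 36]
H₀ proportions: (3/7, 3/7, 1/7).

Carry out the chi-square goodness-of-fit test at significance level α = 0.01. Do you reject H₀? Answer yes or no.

n = 69; E_i = n·p_i = [29.57, 29.57, 9.86]
χ² = (12−29.57)²/29.57 + (21−29.57)²/29.57 + (36−9.86)²/9.86 = 82.2609
df = 2
p-value (upper-tail) = 0.00000
At α=0.01: p < α → reject H₀

reject H₀: yes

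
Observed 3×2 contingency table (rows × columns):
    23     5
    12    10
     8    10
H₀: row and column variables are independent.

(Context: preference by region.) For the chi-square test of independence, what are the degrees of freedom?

df = (r−1)(c−1) = (3−1)·(2−1) = 2

degrees of freedom = 2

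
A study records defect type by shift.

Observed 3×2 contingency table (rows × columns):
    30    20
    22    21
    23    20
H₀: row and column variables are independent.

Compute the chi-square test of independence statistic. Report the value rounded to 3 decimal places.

Row totals [50, 43, 43], col totals [75, 61], n=136
χ² = (30−27.57)²/27.57 + (20−22.43)²/22.43 + (22−23.71)²/23.71 + (21−19.29)²/19.29 + (23−23.71)²/23.71 + (20−19.29)²/19.29 = 0.7999
df = 2

test statistic = 0.800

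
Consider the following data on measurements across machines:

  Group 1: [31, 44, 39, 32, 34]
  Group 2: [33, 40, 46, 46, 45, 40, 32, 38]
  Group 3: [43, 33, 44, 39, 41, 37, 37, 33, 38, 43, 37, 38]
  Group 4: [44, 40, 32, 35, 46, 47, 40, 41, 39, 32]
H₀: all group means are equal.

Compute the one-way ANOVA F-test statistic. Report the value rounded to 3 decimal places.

test statistic = 0.815

Group means [36.00, 40.00, 38.58, 39.60], grand mean 38.829
SSB = Σnᵢ(x̄ᵢ−x̄)² = 57.655; SSW = ΣΣ(x−x̄ᵢ)² = 731.317
MSB = 57.655/3 = 19.2183; MSW = 731.317/31 = 23.5909
F = MSB/MSW = 0.8146
df = (3, 31)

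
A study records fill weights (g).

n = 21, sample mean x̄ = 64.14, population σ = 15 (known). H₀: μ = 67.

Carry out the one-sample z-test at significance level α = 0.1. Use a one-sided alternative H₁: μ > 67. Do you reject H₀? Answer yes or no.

reject H₀: no

SE = σ/√n = 15/√21 = 3.2733
z = (x̄−μ₀)/SE = (64.14−67)/3.2733 = -0.8737
p-value (one-sided, H₁ greater) = 0.80887
At α=0.1: p ≥ α → fail to reject H₀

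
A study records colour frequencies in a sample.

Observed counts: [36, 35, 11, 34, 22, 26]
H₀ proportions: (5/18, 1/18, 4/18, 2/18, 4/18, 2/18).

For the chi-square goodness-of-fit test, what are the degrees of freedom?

degrees of freedom = 5

df = k − 1 = 6 − 1 = 5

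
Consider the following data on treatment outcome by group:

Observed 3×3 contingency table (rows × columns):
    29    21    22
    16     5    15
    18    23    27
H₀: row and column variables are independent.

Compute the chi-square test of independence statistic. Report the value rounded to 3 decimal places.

Row totals [72, 36, 68], col totals [63, 49, 64], n=176
χ² = (29−25.77)²/25.77 + (21−20.05)²/20.05 + (22−26.18)²/26.18 + (16−12.89)²/12.89 + (5−10.02)²/10.02 + (15−13.09)²/13.09 + (18−24.34)²/24.34 + (23−18.93)²/18.93 + (27−24.73)²/24.73 = 7.4002
df = 4

test statistic = 7.400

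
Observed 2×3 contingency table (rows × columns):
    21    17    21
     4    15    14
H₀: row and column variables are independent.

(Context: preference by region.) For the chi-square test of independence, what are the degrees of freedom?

df = (r−1)(c−1) = (2−1)·(3−1) = 2

degrees of freedom = 2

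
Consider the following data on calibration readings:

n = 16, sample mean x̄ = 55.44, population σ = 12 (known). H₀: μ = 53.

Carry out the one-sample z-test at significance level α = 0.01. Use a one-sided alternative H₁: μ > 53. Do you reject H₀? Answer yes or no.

SE = σ/√n = 12/√16 = 3.0000
z = (x̄−μ₀)/SE = (55.44−53)/3.0000 = 0.8133
p-value (one-sided, H₁ greater) = 0.20801
At α=0.01: p ≥ α → fail to reject H₀

reject H₀: no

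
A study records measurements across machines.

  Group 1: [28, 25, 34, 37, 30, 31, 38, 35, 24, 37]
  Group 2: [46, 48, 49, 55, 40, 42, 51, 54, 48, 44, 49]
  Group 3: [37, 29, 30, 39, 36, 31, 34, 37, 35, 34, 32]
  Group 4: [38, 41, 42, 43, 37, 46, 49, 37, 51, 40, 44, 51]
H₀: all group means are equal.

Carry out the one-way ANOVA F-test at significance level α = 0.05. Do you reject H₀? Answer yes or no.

Group means [31.90, 47.82, 34.00, 43.25], grand mean 39.500
SSB = Σnᵢ(x̄ᵢ−x̄)² = 1840.214; SSW = ΣΣ(x−x̄ᵢ)² = 834.786
MSB = 1840.214/3 = 613.4045; MSW = 834.786/40 = 20.8697
F = MSB/MSW = 29.3922
df = (3, 40)
p-value (upper-tail) = 0.00000
At α=0.05: p < α → reject H₀

reject H₀: yes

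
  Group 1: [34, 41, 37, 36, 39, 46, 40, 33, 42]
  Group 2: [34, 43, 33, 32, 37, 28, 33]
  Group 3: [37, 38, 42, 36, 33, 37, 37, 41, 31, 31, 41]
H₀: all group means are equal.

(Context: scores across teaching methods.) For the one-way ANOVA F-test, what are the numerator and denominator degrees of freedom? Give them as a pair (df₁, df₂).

k = 3 groups, N = 27 total
df = (k−1, N−k) = (3−1, 27−3) = (2, 24)

degrees of freedom = [2, 24]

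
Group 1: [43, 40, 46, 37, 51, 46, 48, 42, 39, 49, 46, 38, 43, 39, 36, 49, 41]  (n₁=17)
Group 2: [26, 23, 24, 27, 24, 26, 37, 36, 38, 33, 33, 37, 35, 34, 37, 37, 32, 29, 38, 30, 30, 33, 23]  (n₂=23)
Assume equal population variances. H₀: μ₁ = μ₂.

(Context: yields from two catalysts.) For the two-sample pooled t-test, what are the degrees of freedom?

degrees of freedom = 38

df = n₁ + n₂ − 2 = 17 + 23 − 2 = 38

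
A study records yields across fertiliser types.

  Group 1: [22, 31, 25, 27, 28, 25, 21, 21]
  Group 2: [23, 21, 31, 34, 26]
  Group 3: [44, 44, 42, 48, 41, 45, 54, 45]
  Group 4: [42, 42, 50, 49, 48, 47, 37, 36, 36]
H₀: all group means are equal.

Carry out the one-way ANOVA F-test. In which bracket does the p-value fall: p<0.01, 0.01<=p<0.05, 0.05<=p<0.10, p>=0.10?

p-value bracket: p<0.01

Group means [25.00, 27.00, 45.38, 43.00], grand mean 36.167
SSB = Σnᵢ(x̄ᵢ−x̄)² = 2516.292; SSW = ΣΣ(x−x̄ᵢ)² = 585.875
MSB = 2516.292/3 = 838.7639; MSW = 585.875/26 = 22.5337
F = MSB/MSW = 37.2227
df = (3, 26)
p-value (upper-tail) = 0.00000
→ bracket: p<0.01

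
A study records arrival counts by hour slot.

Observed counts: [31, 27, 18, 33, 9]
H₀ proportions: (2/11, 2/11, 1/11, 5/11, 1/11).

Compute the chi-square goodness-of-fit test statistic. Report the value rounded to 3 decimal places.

n = 118; E_i = n·p_i = [21.45, 21.45, 10.73, 53.64, 10.73]
χ² = (31−21.45)²/21.45 + (27−21.45)²/21.45 + (18−10.73)²/10.73 + (33−53.64)²/53.64 + (9−10.73)²/10.73 = 18.8288
df = 4

test statistic = 18.829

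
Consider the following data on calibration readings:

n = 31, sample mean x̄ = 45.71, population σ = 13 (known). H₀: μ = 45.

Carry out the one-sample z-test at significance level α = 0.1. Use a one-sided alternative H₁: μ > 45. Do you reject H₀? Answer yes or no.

SE = σ/√n = 13/√31 = 2.3349
z = (x̄−μ₀)/SE = (45.71−45)/2.3349 = 0.3041
p-value (one-sided, H₁ greater) = 0.38053
At α=0.1: p ≥ α → fail to reject H₀

reject H₀: no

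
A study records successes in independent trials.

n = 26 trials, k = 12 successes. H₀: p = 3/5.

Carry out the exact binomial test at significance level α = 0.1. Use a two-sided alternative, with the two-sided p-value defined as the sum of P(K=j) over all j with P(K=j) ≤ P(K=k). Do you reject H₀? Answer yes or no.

Exact binomial: n=26, k=12, p₀=3/5=0.6000
P(X=j) = C(n,j)·p₀^j·(1−p₀)^(n−j); p = Σ P(X=j) over j with P(X=j) ≤ P(X=12)
p-value (two-sided) = 0.16407
At α=0.1: p ≥ α → fail to reject H₀

reject H₀: no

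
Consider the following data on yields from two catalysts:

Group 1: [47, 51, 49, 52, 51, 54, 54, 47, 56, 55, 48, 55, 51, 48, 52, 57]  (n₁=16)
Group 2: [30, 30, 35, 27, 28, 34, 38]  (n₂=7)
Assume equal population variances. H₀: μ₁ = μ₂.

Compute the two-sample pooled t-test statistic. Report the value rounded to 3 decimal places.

x̄₁=51.688, s₁=3.260, n₁=16
x̄₂=31.714, s₂=4.030, n₂=7
s_p² = [15·3.260² + 6·4.030²]/21 = 12.2317
SE = √(s_p²·(1/16+1/7)) = 1.5849
t = (51.688−31.714)/1.5849 = 12.6023
df = 21

test statistic = 12.602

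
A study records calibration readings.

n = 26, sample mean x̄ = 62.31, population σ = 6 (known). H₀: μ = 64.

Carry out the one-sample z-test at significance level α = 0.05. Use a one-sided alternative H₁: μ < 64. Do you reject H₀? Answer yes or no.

reject H₀: no

SE = σ/√n = 6/√26 = 1.1767
z = (x̄−μ₀)/SE = (62.31−64)/1.1767 = -1.4362
p-value (one-sided, H₁ less) = 0.07547
At α=0.05: p ≥ α → fail to reject H₀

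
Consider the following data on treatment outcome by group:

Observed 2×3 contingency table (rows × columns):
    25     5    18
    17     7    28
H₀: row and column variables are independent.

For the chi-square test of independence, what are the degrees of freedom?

degrees of freedom = 2

df = (r−1)(c−1) = (2−1)·(3−1) = 2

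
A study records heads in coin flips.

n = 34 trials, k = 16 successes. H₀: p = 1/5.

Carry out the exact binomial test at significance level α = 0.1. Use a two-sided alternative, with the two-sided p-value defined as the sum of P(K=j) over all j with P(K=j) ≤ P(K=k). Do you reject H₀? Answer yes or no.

reject H₀: yes

Exact binomial: n=34, k=16, p₀=1/5=0.2000
P(X=j) = C(n,j)·p₀^j·(1−p₀)^(n−j); p = Σ P(X=j) over j with P(X=j) ≤ P(X=16)
p-value (two-sided) = 0.00035
At α=0.1: p < α → reject H₀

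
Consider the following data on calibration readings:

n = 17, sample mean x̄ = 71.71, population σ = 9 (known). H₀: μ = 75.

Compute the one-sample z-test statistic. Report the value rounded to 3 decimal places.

test statistic = -1.507

SE = σ/√n = 9/√17 = 2.1828
z = (x̄−μ₀)/SE = (71.71−75)/2.1828 = -1.5072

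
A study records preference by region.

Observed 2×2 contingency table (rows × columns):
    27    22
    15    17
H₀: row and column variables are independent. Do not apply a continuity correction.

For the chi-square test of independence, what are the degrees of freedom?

df = (r−1)(c−1) = (2−1)·(2−1) = 1

degrees of freedom = 1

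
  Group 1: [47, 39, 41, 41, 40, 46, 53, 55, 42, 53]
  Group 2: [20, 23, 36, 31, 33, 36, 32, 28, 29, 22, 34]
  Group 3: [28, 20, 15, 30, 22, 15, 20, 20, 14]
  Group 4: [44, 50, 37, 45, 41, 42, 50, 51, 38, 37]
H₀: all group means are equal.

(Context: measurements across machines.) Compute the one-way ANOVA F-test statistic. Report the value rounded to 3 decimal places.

Group means [45.70, 29.45, 20.44, 43.50], grand mean 35.000
SSB = Σnᵢ(x̄ᵢ−x̄)² = 4112.451; SSW = ΣΣ(x−x̄ᵢ)² = 1165.549
MSB = 4112.451/3 = 1370.8168; MSW = 1165.549/36 = 32.3764
F = MSB/MSW = 42.3400
df = (3, 36)

test statistic = 42.340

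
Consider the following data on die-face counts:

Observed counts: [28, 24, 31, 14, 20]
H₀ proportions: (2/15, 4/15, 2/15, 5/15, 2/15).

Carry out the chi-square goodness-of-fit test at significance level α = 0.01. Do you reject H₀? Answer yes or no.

reject H₀: yes

n = 117; E_i = n·p_i = [15.60, 31.20, 15.60, 39.00, 15.60]
χ² = (28−15.60)²/15.60 + (24−31.20)²/31.20 + (31−15.60)²/15.60 + (14−39.00)²/39.00 + (20−15.60)²/15.60 = 43.9872
df = 4
p-value (upper-tail) = 0.00000
At α=0.01: p < α → reject H₀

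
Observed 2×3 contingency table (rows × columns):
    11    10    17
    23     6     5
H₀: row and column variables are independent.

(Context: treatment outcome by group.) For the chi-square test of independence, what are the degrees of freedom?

df = (r−1)(c−1) = (2−1)·(3−1) = 2

degrees of freedom = 2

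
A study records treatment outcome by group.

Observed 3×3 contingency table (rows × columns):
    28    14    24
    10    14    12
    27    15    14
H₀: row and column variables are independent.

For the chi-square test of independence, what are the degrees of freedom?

degrees of freedom = 4

df = (r−1)(c−1) = (3−1)·(3−1) = 4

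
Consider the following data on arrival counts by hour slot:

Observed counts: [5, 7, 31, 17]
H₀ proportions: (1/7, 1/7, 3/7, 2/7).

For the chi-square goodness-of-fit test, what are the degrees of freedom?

df = k − 1 = 4 − 1 = 3

degrees of freedom = 3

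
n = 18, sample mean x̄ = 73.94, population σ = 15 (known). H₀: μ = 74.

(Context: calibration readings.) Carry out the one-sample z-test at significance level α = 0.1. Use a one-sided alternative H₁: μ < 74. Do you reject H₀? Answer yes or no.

reject H₀: no

SE = σ/√n = 15/√18 = 3.5355
z = (x̄−μ₀)/SE = (73.94−74)/3.5355 = -0.0170
p-value (one-sided, H₁ less) = 0.49323
At α=0.1: p ≥ α → fail to reject H₀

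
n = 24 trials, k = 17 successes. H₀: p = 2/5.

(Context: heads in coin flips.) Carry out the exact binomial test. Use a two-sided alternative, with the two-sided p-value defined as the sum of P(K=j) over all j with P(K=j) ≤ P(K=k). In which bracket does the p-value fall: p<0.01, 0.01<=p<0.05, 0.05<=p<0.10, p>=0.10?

p-value bracket: p<0.01

Exact binomial: n=24, k=17, p₀=2/5=0.4000
P(X=j) = C(n,j)·p₀^j·(1−p₀)^(n−j); p = Σ P(X=j) over j with P(X=j) ≤ P(X=17)
p-value (two-sided) = 0.00287
→ bracket: p<0.01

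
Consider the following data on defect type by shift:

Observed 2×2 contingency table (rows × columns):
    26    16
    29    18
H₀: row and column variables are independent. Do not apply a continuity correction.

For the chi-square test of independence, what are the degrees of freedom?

df = (r−1)(c−1) = (2−1)·(2−1) = 1

degrees of freedom = 1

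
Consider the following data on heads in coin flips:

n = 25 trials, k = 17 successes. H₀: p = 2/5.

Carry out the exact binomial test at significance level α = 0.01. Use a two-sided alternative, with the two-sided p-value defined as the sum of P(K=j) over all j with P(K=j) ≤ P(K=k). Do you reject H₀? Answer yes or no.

Exact binomial: n=25, k=17, p₀=2/5=0.4000
P(X=j) = C(n,j)·p₀^j·(1−p₀)^(n−j); p = Σ P(X=j) over j with P(X=j) ≤ P(X=17)
p-value (two-sided) = 0.00669
At α=0.01: p < α → reject H₀

reject H₀: yes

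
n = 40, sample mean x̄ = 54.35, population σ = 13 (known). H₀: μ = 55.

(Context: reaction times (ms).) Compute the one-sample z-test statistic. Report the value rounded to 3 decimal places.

test statistic = -0.316

SE = σ/√n = 13/√40 = 2.0555
z = (x̄−μ₀)/SE = (54.35−55)/2.0555 = -0.3162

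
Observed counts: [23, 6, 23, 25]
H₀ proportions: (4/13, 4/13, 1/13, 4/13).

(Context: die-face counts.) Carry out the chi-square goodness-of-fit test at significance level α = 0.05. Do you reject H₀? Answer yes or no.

n = 77; E_i = n·p_i = [23.69, 23.69, 5.92, 23.69]
χ² = (23−23.69)²/23.69 + (6−23.69)²/23.69 + (23−5.92)²/5.92 + (25−23.69)²/23.69 = 62.5390
df = 3
p-value (upper-tail) = 0.00000
At α=0.05: p < α → reject H₀

reject H₀: yes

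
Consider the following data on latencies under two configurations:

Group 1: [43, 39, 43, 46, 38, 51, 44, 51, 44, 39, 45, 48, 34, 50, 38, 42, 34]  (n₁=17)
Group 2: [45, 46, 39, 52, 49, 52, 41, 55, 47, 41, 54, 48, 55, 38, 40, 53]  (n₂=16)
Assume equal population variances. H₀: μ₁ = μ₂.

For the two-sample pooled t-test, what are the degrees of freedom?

degrees of freedom = 31

df = n₁ + n₂ − 2 = 17 + 16 − 2 = 31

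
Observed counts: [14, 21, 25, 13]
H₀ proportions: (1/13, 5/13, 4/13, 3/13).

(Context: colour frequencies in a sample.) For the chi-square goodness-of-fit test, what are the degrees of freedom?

df = k − 1 = 4 − 1 = 3

degrees of freedom = 3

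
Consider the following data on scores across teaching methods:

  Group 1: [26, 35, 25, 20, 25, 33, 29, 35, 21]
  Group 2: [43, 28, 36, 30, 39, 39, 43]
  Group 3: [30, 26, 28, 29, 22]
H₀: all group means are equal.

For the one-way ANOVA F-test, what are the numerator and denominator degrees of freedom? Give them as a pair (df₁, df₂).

k = 3 groups, N = 21 total
df = (k−1, N−k) = (3−1, 21−3) = (2, 18)

degrees of freedom = [2, 18]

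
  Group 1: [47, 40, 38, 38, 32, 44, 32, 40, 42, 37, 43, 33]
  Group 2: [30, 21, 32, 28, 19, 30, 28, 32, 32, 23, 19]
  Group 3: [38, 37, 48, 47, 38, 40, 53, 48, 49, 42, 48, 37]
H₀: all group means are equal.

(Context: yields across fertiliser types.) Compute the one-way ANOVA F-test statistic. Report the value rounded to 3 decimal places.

Group means [38.83, 26.73, 43.75], grand mean 36.714
SSB = Σnᵢ(x̄ᵢ−x̄)² = 1745.044; SSW = ΣΣ(x−x̄ᵢ)² = 882.098
MSB = 1745.044/2 = 872.5222; MSW = 882.098/32 = 27.5656
F = MSB/MSW = 31.6526
df = (2, 32)

test statistic = 31.653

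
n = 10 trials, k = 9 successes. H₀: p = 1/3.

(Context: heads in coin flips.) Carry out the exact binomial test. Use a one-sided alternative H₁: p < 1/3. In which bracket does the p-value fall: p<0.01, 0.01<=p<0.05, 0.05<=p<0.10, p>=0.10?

p-value bracket: p>=0.10

Exact binomial: n=10, k=9, p₀=1/3=0.3333
P(X≤9) from Σ C(n,i)·p₀^i·(1−p₀)^(n−i)
p-value (one-sided, H₁ less) = 0.99998
→ bracket: p>=0.10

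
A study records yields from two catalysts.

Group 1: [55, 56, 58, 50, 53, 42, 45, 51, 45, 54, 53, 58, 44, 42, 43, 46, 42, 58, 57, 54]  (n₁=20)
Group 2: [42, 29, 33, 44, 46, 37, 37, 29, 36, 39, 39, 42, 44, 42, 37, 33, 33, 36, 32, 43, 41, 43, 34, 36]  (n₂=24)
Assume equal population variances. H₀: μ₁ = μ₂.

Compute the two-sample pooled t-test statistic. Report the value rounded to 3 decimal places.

x̄₁=50.300, s₁=6.045, n₁=20
x̄₂=37.792, s₂=4.881, n₂=24
s_p² = [19·6.045² + 23·4.881²]/42 = 29.5752
SE = √(s_p²·(1/20+1/24)) = 1.6465
t = (50.300−37.792)/1.6465 = 7.5968
df = 42

test statistic = 7.597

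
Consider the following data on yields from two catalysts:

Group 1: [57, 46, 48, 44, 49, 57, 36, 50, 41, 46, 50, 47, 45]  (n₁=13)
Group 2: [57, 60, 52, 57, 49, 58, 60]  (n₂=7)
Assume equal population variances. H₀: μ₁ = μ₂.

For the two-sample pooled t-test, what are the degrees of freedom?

degrees of freedom = 18

df = n₁ + n₂ − 2 = 13 + 7 − 2 = 18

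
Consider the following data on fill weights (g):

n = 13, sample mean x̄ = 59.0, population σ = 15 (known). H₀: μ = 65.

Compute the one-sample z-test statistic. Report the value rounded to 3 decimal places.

SE = σ/√n = 15/√13 = 4.1603
z = (x̄−μ₀)/SE = (59.0−65)/4.1603 = -1.4422

test statistic = -1.442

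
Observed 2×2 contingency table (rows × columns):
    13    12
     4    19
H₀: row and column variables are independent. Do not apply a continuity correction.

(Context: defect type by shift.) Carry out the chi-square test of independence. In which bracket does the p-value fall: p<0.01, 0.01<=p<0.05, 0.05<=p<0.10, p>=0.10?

Row totals [25, 23], col totals [17, 31], n=48
χ² = (13−8.85)²/8.85 + (12−16.15)²/16.15 + (4−8.15)²/8.15 + (19−14.85)²/14.85 = 6.2729
df = 1
p-value (upper-tail) = 0.01226
→ bracket: 0.01<=p<0.05

p-value bracket: 0.01<=p<0.05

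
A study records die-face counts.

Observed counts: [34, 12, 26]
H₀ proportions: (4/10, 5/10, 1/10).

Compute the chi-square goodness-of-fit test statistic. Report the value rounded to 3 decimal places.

n = 72; E_i = n·p_i = [28.80, 36.00, 7.20]
χ² = (34−28.80)²/28.80 + (12−36.00)²/36.00 + (26−7.20)²/7.20 = 66.0278
df = 2

test statistic = 66.028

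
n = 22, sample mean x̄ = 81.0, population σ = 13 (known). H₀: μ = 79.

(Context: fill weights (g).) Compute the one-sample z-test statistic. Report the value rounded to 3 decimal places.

SE = σ/√n = 13/√22 = 2.7716
z = (x̄−μ₀)/SE = (81.0−79)/2.7716 = 0.7216

test statistic = 0.722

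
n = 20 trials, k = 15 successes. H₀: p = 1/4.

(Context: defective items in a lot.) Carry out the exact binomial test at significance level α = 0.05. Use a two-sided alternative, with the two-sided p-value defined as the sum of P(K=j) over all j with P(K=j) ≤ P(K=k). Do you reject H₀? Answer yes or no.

Exact binomial: n=20, k=15, p₀=1/4=0.2500
P(X=j) = C(n,j)·p₀^j·(1−p₀)^(n−j); p = Σ P(X=j) over j with P(X=j) ≤ P(X=15)
p-value (two-sided) = 0.00000
At α=0.05: p < α → reject H₀

reject H₀: yes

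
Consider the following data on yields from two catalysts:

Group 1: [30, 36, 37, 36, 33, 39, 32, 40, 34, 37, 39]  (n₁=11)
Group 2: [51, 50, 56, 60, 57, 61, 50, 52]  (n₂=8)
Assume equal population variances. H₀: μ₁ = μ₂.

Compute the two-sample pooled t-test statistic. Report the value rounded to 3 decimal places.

x̄₁=35.727, s₁=3.165, n₁=11
x̄₂=54.625, s₂=4.470, n₂=8
s_p² = [10·3.165² + 7·4.470²]/17 = 14.1210
SE = √(s_p²·(1/11+1/8)) = 1.7461
t = (35.727−54.625)/1.7461 = -10.8228
df = 17

test statistic = -10.823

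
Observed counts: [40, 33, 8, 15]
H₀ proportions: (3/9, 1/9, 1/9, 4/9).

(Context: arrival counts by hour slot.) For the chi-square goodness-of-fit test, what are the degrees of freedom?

degrees of freedom = 3

df = k − 1 = 4 − 1 = 3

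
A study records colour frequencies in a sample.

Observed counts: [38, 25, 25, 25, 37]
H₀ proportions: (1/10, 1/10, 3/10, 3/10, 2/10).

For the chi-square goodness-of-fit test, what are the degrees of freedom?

df = k − 1 = 5 − 1 = 4

degrees of freedom = 4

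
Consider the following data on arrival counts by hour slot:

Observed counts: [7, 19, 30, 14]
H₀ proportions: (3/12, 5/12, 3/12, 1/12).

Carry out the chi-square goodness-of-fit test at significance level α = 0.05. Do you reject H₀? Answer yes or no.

n = 70; E_i = n·p_i = [17.50, 29.17, 17.50, 5.83]
χ² = (7−17.50)²/17.50 + (19−29.17)²/29.17 + (30−17.50)²/17.50 + (14−5.83)²/5.83 = 30.2057
df = 3
p-value (upper-tail) = 0.00000
At α=0.05: p < α → reject H₀

reject H₀: yes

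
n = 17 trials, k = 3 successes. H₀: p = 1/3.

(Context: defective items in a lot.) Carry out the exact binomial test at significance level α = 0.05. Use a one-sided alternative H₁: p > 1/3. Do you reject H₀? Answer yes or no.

Exact binomial: n=17, k=3, p₀=1/3=0.3333
P(X≥3) from Σ C(n,i)·p₀^i·(1−p₀)^(n−i)
p-value (one-sided, H₁ greater) = 0.95585
At α=0.05: p ≥ α → fail to reject H₀

reject H₀: no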